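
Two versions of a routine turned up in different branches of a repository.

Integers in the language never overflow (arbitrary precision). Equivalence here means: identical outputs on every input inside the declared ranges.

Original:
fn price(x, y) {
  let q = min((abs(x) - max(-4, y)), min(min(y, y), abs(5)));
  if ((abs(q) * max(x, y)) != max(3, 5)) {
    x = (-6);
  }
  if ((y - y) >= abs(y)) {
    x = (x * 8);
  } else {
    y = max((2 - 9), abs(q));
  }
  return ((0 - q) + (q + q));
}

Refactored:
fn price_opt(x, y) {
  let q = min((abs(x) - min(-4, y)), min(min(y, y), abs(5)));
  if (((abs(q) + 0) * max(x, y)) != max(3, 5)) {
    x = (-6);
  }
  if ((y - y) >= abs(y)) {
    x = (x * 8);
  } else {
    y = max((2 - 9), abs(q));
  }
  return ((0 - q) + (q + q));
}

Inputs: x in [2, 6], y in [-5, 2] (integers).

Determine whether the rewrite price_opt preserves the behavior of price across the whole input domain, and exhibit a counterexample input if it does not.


Evaluate both at x=2, y=2.
price: q=0, then ((abs(q) * max(x, y)) != max(3, 5)) is true, then x=-6, then ((y - y) >= abs(y)) is false, then y=0, then returns 0
price_opt: q=2, then (((abs(q) + 0) * max(x, y)) != max(3, 5)) is true, then x=-6, then ((y - y) >= abs(y)) is false, then y=2, then returns 2
0 against 2: the behavior changed.
verdict: not equivalent; witness: x=2, y=2


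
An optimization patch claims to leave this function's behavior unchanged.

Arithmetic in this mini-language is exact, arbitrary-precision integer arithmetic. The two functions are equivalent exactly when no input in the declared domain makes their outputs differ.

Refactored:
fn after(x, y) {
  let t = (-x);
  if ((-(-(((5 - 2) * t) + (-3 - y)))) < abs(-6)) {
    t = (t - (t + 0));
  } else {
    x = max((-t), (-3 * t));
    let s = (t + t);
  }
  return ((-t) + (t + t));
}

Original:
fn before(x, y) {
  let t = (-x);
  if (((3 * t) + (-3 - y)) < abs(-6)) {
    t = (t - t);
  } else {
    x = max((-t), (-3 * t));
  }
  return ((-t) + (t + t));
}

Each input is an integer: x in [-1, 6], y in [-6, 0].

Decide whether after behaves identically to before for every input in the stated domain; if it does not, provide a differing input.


Comparing the listings, the differences include: constant usage differs; also arithmetic usage differs; also statement counts differ; also local variable names differ.
Tracing x=1, y=-5: before: t = -1; (((3 * t) + (-3 - y)) < abs(-6)) -> true; t = 0; return 0 | after: t = -1; ((-(-(((5 - 2) * t) + (-3 - y)))) < abs(-6)) -> true; t = 0; return 0 — matching result 0.
Every one of the 56 inputs gives matching results.
verdict: equivalent


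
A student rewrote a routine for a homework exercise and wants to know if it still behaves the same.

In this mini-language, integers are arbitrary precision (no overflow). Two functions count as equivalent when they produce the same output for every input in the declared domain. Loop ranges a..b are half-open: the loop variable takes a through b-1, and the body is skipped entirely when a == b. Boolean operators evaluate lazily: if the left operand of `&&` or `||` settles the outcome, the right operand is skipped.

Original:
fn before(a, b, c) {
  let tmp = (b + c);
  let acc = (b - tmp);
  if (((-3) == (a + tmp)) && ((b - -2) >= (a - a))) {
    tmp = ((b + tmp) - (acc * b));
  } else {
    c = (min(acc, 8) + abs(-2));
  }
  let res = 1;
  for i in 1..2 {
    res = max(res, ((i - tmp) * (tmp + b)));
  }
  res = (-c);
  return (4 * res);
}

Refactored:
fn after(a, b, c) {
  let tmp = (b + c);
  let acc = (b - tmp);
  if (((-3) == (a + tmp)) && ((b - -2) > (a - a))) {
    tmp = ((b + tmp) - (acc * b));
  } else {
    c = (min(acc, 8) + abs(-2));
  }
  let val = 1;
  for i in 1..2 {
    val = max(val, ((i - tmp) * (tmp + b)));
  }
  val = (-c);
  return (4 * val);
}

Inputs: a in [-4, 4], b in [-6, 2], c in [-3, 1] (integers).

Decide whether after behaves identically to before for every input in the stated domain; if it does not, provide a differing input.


There is a counterexample at a=-1, b=-2, c=0: 0 on one side, -8 on the other.
before: tmp := -2 | acc := 0 | (((-3) == (a + tmp)) && ((b - -2) >= (a - a))): true | tmp := -4 | res := 1 | iter i=1: | res := 1 | res := 0 | result 0
after: tmp := -2 | acc := 0 | (((-3) == (a + tmp)) && ((b - -2) > (a - a))): false | c := 2 | val := 1 | iter i=1: | val := 1 | val := -2 | result -8
verdict: not equivalent; witness: a=-1, b=-2, c=0


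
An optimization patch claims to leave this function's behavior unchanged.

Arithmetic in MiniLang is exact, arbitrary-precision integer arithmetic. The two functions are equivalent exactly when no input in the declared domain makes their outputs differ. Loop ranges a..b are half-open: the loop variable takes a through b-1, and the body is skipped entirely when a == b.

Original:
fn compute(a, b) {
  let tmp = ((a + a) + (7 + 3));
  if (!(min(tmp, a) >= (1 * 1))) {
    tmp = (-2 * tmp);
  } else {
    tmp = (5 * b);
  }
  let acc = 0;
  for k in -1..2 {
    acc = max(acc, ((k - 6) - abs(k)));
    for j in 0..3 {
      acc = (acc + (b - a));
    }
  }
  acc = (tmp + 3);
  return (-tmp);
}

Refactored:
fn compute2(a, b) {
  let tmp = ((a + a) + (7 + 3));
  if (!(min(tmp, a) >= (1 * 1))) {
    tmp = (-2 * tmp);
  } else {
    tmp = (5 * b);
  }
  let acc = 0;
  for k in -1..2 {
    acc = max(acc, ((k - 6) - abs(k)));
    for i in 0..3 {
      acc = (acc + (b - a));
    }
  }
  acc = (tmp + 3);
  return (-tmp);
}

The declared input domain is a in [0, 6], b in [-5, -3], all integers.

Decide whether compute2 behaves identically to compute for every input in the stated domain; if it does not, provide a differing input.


Comparing the listings, the differences include: local variable names differ.
As a probe, take a=6, b=-4: compute runs tmp becomes 22; next (!(min(tmp, a) >= (1 * 1))) evaluates to false; next tmp becomes -20; next acc becomes 0; next at k=-1:; next acc becomes 0; next at j=0:; next acc becomes -10; next at j=1:; next acc becomes -20; next at j=2:; next acc becomes -30; next at k=0:; next acc becomes -6; next at j=0:; next acc becomes -16; next at j=1:; next acc becomes -26; next at j=2:; next acc becomes -36; next at k=1:; next acc becomes -6; next at j=0:; next acc becomes -16; next at j=1:; next acc becomes -26; next at j=2:; next acc becomes -36; next acc becomes -17; next final value 20; compute2 runs tmp becomes 22; next (!(min(tmp, a) >= (1 * 1))) evaluates to false; next tmp becomes -20; next acc becomes 0; next at k=-1:; next acc becomes 0; next at i=0:; next acc becomes -10; next at i=1:; next acc becomes -20; next at i=2:; next acc becomes -30; next at k=0:; next acc becomes -6; next at i=0:; next acc becomes -16; next at i=1:; next acc becomes -26; next at i=2:; next acc becomes -36; next at k=1:; next acc becomes -6; next at i=0:; next acc becomes -16; next at i=1:; next acc becomes -26; next at i=2:; next acc becomes -36; next acc becomes -17; next final value 20; both end at 20.
Across all 21 domain points the two functions coincide.
verdict: equivalent


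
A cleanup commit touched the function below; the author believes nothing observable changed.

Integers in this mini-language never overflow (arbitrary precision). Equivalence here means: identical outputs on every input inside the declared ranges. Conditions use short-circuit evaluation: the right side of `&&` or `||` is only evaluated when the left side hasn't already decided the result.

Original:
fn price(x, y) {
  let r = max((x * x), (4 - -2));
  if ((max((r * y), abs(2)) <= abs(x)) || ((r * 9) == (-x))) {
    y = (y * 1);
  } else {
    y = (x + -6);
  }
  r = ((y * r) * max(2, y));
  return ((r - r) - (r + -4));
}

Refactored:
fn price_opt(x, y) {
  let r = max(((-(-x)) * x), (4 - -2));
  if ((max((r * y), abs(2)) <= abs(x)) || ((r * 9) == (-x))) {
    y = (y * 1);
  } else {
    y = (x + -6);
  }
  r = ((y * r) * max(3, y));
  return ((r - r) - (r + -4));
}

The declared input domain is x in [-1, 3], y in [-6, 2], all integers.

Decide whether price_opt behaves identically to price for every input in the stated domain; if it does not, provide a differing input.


x=-1, y=-6 yields 88 from price but 130 from price_opt.
verdict: not equivalent; witness: x=-1, y=-6


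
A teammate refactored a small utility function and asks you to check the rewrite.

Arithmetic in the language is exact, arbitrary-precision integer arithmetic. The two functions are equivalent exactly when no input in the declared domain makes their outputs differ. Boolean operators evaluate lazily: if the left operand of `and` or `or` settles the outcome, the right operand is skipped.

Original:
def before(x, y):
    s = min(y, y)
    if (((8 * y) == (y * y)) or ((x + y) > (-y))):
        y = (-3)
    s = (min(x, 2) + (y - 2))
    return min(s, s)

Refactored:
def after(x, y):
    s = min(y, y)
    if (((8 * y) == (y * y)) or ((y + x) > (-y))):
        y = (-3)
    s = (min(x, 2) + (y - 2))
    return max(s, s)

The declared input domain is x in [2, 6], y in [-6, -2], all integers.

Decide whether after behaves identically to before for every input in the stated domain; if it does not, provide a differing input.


The one real change (`min(s, s)` became `max(s, s)`) has no effect anywhere in the declared ranges.
One worked example (x=5, y=-6) — before: s=-6, then (((8 * y) == (y * y)) or ((x + y) > (-y))) is false, then s=-6, then returns -6; after: s=-6, then (((8 * y) == (y * y)) or ((y + x) > (-y))) is false, then s=-6, then returns -6; agreement on -6.
An exhaustive pass over the 25 declared inputs shows identical outputs.
verdict: equivalent


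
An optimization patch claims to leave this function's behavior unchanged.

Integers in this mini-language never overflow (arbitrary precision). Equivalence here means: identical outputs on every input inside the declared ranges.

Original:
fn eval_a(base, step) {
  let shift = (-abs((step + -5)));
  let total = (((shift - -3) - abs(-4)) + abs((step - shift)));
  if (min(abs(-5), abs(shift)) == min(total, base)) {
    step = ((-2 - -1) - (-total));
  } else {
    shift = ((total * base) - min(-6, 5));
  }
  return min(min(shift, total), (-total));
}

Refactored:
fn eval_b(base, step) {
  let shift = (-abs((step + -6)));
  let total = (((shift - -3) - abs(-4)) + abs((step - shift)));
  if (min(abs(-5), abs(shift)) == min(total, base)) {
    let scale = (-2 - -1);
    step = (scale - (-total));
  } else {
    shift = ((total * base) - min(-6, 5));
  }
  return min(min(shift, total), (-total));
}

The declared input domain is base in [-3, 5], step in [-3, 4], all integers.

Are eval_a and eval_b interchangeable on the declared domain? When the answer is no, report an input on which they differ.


The edit looks behavioral (`-5` became `-6`), but over these ranges it never changes the outcome.
Spot check at base=0, step=-3 — eval_a: shift becomes -8; next total becomes -4; next (min(abs(-5), abs(shift)) == min(total, base)) evaluates to false; next shift becomes 6; next final value -4. eval_b: shift becomes -9; next total becomes -4; next (min(abs(-5), abs(shift)) == min(total, base)) evaluates to false; next shift becomes 6; next final value -4. Both give -4.
Across all 72 domain points the two functions coincide.
verdict: equivalent


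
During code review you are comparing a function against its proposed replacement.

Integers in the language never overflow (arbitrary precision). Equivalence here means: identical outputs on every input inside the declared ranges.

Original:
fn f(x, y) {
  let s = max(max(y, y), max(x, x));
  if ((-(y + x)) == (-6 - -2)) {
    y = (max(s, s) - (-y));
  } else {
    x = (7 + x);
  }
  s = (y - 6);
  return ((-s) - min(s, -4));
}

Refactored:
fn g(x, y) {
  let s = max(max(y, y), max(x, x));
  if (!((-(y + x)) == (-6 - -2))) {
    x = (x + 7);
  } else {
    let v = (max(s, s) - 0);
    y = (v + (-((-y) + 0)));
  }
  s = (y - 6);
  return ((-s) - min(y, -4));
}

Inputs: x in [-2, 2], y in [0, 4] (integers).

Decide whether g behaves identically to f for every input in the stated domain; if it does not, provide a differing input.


Consider the input x=-2, y=0.
f: s = 0; ((-(y + x)) == (-6 - -2)) -> false; x = 5; s = -6; return 12
g: s = 0; (!((-(y + x)) == (-6 - -2))) -> true; x = 5; s = -6; return 10
12 vs 10 — the two versions disagree here.
verdict: not equivalent; witness: x=-2, y=0


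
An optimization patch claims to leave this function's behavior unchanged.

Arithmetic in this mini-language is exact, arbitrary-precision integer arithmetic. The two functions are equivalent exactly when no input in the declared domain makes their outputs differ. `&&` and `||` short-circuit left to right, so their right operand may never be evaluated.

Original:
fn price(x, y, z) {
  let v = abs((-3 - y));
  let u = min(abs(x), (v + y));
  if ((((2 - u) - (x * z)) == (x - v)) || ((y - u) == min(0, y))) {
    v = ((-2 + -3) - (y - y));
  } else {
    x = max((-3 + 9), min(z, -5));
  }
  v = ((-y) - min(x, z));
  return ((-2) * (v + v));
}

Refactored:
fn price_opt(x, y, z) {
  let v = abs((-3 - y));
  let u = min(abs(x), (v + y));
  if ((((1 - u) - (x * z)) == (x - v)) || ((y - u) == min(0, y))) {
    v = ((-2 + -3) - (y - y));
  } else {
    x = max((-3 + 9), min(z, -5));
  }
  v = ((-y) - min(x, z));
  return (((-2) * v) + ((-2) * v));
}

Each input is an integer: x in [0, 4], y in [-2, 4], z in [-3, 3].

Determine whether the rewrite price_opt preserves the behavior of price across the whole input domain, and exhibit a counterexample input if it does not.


There is a counterexample at x=1, y=-2, z=2: 0 on one side, -4 on the other.
price: v becomes 1; next u becomes -1; next ((((2 - u) - (x * z)) == (x - v)) || ((y - u) == min(0, y))) evaluates to false; next x becomes 6; next v becomes 0; next final value 0
price_opt: v becomes 1; next u becomes -1; next ((((1 - u) - (x * z)) == (x - v)) || ((y - u) == min(0, y))) evaluates to true; next v becomes -5; next v becomes 1; next final value -4
verdict: not equivalent; witness: x=1, y=-2, z=2


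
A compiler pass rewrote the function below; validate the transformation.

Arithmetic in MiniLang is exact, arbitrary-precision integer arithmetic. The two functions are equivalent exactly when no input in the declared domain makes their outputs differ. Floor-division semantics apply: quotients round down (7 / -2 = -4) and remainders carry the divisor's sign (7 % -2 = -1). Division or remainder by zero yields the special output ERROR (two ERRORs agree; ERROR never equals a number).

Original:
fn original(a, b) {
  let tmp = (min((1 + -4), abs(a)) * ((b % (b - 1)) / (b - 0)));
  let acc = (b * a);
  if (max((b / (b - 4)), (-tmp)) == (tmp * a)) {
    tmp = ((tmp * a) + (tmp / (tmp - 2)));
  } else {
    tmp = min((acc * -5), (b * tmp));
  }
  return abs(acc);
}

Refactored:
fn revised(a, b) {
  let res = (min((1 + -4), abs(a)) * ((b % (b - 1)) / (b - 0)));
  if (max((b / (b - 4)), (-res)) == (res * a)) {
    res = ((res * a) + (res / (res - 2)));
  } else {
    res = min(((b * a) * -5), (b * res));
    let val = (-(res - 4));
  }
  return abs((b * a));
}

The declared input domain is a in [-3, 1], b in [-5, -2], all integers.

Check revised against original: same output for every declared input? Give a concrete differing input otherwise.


Side by side, the visible changes include: arithmetic usage differs, plus constant usage differs, plus local variable names differ.
As a probe, take a=-3, b=-2: original runs tmp = -3; acc = 6; (max((b / (b - 4)), (-tmp)) == (tmp * a)) -> false; tmp = -30; return 6; revised runs res = -3; (max((b / (b - 4)), (-res)) == (res * a)) -> false; res = -30; val = 34; return 6; both end at 6.
Every one of the 20 inputs gives matching results.
verdict: equivalent


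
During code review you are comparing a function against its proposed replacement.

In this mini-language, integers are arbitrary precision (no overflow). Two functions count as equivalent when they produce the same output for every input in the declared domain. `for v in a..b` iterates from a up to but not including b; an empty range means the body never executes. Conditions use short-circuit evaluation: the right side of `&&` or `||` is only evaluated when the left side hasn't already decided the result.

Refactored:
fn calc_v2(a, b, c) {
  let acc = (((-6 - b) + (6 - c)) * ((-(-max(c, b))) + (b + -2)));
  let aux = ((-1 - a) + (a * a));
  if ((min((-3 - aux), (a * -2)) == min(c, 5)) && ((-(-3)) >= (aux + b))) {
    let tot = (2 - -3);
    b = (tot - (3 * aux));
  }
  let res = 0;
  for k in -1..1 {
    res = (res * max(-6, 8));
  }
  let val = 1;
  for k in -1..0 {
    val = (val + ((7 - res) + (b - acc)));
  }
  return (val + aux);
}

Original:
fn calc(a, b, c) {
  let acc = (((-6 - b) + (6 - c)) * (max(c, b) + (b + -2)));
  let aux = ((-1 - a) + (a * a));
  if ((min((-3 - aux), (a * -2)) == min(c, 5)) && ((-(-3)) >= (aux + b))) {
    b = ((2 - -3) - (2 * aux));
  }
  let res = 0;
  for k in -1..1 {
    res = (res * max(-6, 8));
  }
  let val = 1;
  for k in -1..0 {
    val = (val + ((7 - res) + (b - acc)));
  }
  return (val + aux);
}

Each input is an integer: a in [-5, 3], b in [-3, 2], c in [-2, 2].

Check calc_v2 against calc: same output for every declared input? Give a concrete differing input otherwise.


Run the pair on a=0, b=-3, c=-2.
calc: acc = -35; aux = -1; ((min((-3 - aux), (a * -2)) == min(c, 5)) && ((-(-3)) >= (aux + b))) -> true; b = 7; res = 0; [k=-1]; res = 0; [k=0]; res = 0; val = 1; [k=-1]; val = 50; return 49
calc_v2: acc = -35; aux = -1; ((min((-3 - aux), (a * -2)) == min(c, 5)) && ((-(-3)) >= (aux + b))) -> true; tot = 5; b = 8; res = 0; [k=-1]; res = 0; [k=0]; res = 0; val = 1; [k=-1]; val = 51; return 50
49 != 50, so the rewrite changes behavior.
verdict: not equivalent; witness: a=0, b=-3, c=-2


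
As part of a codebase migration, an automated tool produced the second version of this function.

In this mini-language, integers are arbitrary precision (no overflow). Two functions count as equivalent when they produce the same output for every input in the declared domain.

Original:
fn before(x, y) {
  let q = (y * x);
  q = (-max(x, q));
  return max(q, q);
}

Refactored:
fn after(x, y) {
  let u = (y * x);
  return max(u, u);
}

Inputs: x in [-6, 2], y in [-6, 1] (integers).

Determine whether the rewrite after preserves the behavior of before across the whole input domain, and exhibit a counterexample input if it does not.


The rewrite breaks on x=-6, y=-6, where the results are -36 and 36.
before: q := 36 | q := -36 | result -36
after: u := 36 | result 36
verdict: not equivalent; witness: x=-6, y=-6


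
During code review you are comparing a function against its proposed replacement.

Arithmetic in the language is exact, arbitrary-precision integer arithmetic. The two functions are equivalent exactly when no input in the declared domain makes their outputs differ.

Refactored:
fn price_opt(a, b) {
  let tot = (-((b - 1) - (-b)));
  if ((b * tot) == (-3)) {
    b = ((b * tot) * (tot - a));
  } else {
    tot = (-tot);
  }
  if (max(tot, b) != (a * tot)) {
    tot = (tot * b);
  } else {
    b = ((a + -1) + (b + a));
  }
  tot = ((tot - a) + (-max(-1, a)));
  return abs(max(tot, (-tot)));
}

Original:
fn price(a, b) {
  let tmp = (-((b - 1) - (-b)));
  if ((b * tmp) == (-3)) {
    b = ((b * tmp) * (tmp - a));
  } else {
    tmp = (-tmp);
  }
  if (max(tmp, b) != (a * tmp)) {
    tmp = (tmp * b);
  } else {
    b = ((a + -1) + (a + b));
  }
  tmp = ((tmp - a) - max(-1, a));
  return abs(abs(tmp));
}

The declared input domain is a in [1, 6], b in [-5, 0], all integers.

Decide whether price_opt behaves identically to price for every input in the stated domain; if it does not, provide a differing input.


Reading the diff, among the changes: arithmetic usage differs; local variable names differ; min/max/abs usage differs.
As a probe, take a=3, b=0: price runs tmp := 1 | ((b * tmp) == (-3)): false | tmp := -1 | (max(tmp, b) != (a * tmp)): true | tmp := 0 | tmp := -6 | result 6; price_opt runs tot := 1 | ((b * tot) == (-3)): false | tot := -1 | (max(tot, b) != (a * tot)): true | tot := 0 | tot := -6 | result 6; both end at 6.
An exhaustive pass over the 36 declared inputs shows identical outputs.
verdict: equivalent


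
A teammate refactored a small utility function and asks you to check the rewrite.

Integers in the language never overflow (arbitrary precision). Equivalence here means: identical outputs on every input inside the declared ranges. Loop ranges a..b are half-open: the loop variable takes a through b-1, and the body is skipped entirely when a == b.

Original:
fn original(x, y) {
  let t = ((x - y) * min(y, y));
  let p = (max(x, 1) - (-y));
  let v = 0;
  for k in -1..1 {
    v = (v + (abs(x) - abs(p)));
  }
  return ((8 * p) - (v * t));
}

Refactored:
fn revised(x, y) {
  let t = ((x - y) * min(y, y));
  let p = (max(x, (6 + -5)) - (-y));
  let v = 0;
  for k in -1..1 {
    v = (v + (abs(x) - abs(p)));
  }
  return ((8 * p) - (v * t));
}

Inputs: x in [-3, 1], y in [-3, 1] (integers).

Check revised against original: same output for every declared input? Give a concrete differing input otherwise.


Changes here: constant usage differs; also arithmetic usage differs; the full 25-point sweep finds no disagreement.
verdict: equivalent


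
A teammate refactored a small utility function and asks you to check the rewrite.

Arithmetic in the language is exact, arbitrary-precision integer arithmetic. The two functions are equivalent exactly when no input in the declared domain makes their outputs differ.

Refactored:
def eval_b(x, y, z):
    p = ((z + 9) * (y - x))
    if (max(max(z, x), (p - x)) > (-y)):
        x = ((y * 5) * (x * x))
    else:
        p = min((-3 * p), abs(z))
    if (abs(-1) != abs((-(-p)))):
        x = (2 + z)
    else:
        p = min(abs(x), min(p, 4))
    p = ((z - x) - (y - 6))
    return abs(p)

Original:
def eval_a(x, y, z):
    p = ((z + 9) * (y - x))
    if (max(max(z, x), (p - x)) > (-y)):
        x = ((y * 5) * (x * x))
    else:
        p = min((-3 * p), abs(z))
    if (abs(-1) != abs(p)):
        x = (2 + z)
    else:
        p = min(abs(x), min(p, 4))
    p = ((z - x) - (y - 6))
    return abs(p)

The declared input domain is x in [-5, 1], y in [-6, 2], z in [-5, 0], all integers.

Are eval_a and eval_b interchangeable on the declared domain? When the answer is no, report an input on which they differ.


Comparing the listings, the differences include: same computation, different form.
One worked example (x=-4, y=1, z=-1) — eval_a: p=40, then (max(max(z, x), (p - x)) > (-y)) is true, then x=80, then (abs(-1) != abs(p)) is true, then x=1, then p=3, then returns 3; eval_b: p=40, then (max(max(z, x), (p - x)) > (-y)) is true, then x=80, then (abs(-1) != abs((-(-p)))) is true, then x=1, then p=3, then returns 3; agreement on 3.
Across all 378 domain points the two functions coincide.
verdict: equivalent


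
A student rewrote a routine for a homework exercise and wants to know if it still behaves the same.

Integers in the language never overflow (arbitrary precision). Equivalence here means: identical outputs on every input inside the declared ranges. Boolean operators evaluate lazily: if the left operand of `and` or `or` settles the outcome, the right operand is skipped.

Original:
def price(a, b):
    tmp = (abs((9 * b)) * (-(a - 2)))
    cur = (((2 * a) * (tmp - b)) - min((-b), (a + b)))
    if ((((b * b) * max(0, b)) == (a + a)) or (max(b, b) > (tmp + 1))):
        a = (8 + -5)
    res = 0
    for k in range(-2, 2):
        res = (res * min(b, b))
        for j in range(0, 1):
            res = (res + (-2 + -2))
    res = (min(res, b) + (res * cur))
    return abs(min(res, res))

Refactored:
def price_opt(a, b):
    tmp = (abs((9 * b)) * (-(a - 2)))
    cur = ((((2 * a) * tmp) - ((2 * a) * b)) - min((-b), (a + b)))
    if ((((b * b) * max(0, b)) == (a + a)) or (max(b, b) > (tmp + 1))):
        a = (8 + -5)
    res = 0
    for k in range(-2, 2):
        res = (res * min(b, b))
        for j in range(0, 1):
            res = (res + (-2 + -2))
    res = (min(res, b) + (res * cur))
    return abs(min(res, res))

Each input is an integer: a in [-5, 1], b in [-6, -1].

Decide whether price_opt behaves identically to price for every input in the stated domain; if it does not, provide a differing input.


Equivalent — the differences include constant usage differs, arithmetic usage differs, yet no declared input distinguishes the two.
Tracing a=-2, b=-2: price: tmp := 72 | cur := -292 | ((((b * b) * max(0, b)) == (a + a)) or (max(b, b) > (tmp + 1))): false | res := 0 | iter k=-2: | res := 0 | iter j=0: | res := -4 | iter k=-1: | res := 8 | iter j=0: | res := 4 | iter k=0: | res := -8 | iter j=0: | res := -12 | iter k=1: | res := 24 | iter j=0: | res := 20 | res := -5842 | result 5842 | price_opt: tmp := 72 | cur := -292 | ((((b * b) * max(0, b)) == (a + a)) or (max(b, b) > (tmp + 1))): false | res := 0 | iter k=-2: | res := 0 | iter j=0: | res := -4 | iter k=-1: | res := 8 | iter j=0: | res := 4 | iter k=0: | res := -8 | iter j=0: | res := -12 | iter k=1: | res := 24 | iter j=0: | res := 20 | res := -5842 | result 5842 — matching result 5842.
An exhaustive pass over the 42 declared inputs shows identical outputs.
verdict: equivalent


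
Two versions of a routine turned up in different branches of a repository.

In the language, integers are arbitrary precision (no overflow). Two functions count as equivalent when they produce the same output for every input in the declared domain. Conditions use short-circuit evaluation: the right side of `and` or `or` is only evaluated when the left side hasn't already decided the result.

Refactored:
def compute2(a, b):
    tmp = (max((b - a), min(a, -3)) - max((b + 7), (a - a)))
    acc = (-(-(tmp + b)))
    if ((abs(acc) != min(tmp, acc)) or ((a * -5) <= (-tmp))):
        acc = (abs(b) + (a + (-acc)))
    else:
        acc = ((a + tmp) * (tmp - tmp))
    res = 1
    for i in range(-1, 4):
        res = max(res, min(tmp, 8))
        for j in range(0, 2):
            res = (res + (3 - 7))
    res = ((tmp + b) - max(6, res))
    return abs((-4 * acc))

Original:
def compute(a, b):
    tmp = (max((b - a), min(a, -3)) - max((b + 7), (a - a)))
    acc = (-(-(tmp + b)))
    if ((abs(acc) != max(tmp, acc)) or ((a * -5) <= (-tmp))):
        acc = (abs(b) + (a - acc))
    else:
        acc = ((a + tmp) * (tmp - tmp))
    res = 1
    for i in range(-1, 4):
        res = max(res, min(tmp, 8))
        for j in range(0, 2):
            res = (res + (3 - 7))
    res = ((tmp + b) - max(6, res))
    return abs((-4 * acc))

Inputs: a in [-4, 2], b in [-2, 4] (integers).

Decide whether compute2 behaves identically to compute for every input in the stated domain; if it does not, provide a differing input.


Not equivalent: a=-4, b=3 separates them (0 vs 4).
compute: tmp becomes -3; next acc becomes 0; next ((abs(acc) != max(tmp, acc)) or ((a * -5) <= (-tmp))) evaluates to false; next acc becomes 0; next res becomes 1; next at i=-1:; next res becomes 1; next at j=0:; next res becomes -3; next at j=1:; next res becomes -7; next at i=0:; next res becomes -3; next at j=0:; next res becomes -7; next at j=1:; next res becomes -11; next at i=1:; next res becomes -3; next at j=0:; next res becomes -7; next at j=1:; next res becomes -11; next at i=2:; next res becomes -3; next at j=0:; next res becomes -7; next at j=1:; next res becomes -11; next at i=3:; next res becomes -3; next at j=0:; next res becomes -7; next at j=1:; next res becomes -11; next res becomes -6; next final value 0
compute2: tmp becomes -3; next acc becomes 0; next ((abs(acc) != min(tmp, acc)) or ((a * -5) <= (-tmp))) evaluates to true; next acc becomes -1; next res becomes 1; next at i=-1:; next res becomes 1; next at j=0:; next res becomes -3; next at j=1:; next res becomes -7; next at i=0:; next res becomes -3; next at j=0:; next res becomes -7; next at j=1:; next res becomes -11; next at i=1:; next res becomes -3; next at j=0:; next res becomes -7; next at j=1:; next res becomes -11; next at i=2:; next res becomes -3; next at j=0:; next res becomes -7; next at j=1:; next res becomes -11; next at i=3:; next res becomes -3; next at j=0:; next res becomes -7; next at j=1:; next res becomes -11; next res becomes -6; next final value 4
verdict: not equivalent; witness: a=-4, b=3


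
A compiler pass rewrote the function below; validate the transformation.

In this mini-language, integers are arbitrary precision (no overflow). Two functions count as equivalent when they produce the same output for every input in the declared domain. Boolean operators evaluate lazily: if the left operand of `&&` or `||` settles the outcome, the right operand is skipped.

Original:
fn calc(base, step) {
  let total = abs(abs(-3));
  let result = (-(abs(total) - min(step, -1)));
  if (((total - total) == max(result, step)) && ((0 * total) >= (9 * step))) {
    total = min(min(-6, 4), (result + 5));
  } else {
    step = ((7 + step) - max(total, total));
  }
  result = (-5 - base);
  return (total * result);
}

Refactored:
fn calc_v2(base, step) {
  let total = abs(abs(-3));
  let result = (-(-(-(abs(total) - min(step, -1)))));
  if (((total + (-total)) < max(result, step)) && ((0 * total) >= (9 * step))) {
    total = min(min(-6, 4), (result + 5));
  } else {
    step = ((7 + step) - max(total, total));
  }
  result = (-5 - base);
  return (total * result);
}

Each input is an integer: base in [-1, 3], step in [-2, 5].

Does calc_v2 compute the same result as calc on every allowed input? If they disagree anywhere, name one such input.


On input base=-1, step=0, calc returns 24 while calc_v2 returns -12.
verdict: not equivalent; witness: base=-1, step=0


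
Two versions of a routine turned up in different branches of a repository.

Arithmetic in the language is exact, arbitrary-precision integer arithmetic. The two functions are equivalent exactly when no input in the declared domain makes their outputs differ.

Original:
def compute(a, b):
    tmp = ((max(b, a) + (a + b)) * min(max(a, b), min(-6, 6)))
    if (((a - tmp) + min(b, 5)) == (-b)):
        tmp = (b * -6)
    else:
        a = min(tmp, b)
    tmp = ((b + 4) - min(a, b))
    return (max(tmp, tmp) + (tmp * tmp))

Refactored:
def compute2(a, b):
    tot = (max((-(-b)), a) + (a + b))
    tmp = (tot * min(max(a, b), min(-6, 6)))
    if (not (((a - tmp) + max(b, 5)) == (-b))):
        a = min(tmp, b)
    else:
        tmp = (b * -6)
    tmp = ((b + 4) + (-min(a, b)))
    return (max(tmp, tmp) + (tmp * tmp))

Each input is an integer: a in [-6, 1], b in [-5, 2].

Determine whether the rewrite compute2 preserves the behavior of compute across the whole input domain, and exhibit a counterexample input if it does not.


These are not equivalent — on a=-4, b=2 the outputs split (110 vs 42).
compute: tmp=0, then (((a - tmp) + min(b, 5)) == (-b)) is true, then tmp=-12, then tmp=10, then returns 110
compute2: tot=0, then tmp=0, then (not (((a - tmp) + max(b, 5)) == (-b))) is true, then a=0, then tmp=6, then returns 42
verdict: not equivalent; witness: a=-4, b=2


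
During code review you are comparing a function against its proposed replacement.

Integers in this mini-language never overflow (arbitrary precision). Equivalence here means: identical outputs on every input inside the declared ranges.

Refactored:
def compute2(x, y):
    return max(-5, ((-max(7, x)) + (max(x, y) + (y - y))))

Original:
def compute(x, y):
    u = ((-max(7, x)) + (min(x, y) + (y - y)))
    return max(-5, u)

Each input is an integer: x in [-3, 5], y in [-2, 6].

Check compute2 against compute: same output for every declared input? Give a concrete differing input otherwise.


Run the pair on x=-3, y=3.
compute: u := -10 | result -5
compute2: result -4
-5 against -4: the behavior changed.
verdict: not equivalent; witness: x=-3, y=3


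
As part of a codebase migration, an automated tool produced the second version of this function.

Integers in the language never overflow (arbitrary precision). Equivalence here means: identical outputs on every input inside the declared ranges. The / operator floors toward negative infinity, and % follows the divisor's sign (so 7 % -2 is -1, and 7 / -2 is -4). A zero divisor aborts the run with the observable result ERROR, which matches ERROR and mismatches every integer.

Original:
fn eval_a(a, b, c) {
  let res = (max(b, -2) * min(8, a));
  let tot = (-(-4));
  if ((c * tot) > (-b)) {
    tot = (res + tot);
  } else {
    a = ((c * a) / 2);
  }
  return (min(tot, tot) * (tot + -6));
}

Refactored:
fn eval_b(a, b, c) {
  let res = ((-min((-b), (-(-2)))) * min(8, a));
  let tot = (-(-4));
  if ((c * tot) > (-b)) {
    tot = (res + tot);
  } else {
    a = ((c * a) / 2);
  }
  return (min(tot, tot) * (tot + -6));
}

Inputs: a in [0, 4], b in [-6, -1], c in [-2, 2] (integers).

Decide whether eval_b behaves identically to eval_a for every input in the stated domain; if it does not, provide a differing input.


Changes here: min/max/abs usage differs; the full 150-point sweep finds no disagreement.
verdict: equivalent


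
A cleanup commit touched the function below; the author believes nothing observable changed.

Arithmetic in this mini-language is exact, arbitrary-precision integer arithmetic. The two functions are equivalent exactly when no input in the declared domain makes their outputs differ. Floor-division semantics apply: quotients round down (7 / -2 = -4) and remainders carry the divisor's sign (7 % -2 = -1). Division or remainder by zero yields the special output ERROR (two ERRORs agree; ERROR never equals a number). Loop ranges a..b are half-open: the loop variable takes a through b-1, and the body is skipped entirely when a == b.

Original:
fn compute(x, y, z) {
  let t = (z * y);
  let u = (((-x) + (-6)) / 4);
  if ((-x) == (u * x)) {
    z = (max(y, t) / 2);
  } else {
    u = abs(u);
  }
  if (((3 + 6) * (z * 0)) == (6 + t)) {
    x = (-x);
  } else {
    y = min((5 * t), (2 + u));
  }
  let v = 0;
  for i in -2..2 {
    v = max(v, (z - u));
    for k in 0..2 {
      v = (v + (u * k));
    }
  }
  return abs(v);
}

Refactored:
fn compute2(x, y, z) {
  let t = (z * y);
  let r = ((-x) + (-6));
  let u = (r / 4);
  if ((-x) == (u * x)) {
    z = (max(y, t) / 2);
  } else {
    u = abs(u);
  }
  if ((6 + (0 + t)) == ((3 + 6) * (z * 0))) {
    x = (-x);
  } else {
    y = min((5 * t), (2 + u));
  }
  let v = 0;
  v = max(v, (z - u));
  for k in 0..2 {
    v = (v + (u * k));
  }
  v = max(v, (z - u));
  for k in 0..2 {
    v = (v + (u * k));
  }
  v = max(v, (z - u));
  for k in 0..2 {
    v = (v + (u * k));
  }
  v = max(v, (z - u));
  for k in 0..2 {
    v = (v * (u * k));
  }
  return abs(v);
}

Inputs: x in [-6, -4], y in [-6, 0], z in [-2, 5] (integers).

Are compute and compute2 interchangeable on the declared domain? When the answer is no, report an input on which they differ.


Try x=-6, y=-6, z=1.
compute: t becomes -6; next u becomes 0; next ((-x) == (u * x)) evaluates to false; next u becomes 0; next (((3 + 6) * (z * 0)) == (6 + t)) evaluates to true; next x becomes 6; next v becomes 0; next at i=-2:; next v becomes 1; next at k=0:; next v becomes 1; next at k=1:; next v becomes 1; next at i=-1:; next v becomes 1; next at k=0:; next v becomes 1; next at k=1:; next v becomes 1; next at i=0:; next v becomes 1; next at k=0:; next v becomes 1; next at k=1:; next v becomes 1; next at i=1:; next v becomes 1; next at k=0:; next v becomes 1; next at k=1:; next v becomes 1; next final value 1
compute2: t becomes -6; next r becomes 0; next u becomes 0; next ((-x) == (u * x)) evaluates to false; next u becomes 0; next ((6 + (0 + t)) == ((3 + 6) * (z * 0))) evaluates to true; next x becomes 6; next v becomes 0; next v becomes 1; next at k=0:; next v becomes 1; next at k=1:; next v becomes 1; next v becomes 1; next at k=0:; next v becomes 1; next at k=1:; next v becomes 1; next v becomes 1; next at k=0:; next v becomes 1; next at k=1:; next v becomes 1; next v becomes 1; next at k=0:; next v becomes 0; next at k=1:; next v becomes 0; next final value 0
1 != 0, so the rewrite changes behavior.
verdict: not equivalent; witness: x=-6, y=-6, z=1


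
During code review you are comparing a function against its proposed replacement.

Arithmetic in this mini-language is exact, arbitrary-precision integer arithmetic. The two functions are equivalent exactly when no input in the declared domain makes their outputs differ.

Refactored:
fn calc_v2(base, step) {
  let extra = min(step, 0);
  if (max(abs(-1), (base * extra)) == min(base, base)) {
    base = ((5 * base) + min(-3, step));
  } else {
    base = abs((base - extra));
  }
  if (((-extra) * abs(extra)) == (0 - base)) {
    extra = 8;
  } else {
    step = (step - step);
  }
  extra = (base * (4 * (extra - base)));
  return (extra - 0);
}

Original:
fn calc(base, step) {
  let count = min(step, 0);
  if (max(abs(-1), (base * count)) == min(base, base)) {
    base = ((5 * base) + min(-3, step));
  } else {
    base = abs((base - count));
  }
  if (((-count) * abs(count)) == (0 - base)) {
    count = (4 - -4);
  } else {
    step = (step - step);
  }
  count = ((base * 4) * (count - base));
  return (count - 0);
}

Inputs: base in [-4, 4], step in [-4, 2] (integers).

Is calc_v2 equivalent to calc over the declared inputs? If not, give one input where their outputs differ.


Changes here: constant usage differs, arithmetic usage differs, local variable names differ; the full 63-point sweep finds no disagreement.
verdict: equivalent


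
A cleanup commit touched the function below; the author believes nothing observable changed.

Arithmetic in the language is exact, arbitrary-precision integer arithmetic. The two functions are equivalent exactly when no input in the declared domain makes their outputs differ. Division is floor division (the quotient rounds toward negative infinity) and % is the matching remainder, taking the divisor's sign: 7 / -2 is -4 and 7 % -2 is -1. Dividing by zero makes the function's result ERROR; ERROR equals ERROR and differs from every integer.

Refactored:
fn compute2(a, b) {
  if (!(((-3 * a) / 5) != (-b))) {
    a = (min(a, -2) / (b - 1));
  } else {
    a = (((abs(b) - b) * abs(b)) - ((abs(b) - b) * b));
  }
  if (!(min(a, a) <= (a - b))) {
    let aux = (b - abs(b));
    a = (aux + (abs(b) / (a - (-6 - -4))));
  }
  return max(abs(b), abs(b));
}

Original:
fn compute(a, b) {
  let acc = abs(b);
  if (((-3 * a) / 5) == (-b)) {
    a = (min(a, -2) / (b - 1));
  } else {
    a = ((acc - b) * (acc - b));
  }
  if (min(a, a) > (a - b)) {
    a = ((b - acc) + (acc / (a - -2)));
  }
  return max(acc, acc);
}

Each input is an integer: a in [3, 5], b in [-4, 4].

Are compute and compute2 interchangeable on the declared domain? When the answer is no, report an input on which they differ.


The two versions differ — the changes include arithmetic usage differs; local variable names differ; constant usage differs; boolean connective usage differs; min/max/abs usage differs; comparison usage differs.
Spot check at a=4, b=2 — compute: acc becomes 2; next (((-3 * a) / 5) == (-b)) evaluates to false; next a becomes 0; next (min(a, a) > (a - b)) evaluates to true; next a becomes 1; next final value 2. compute2: (!(((-3 * a) / 5) != (-b))) evaluates to false; next a becomes 0; next (!(min(a, a) <= (a - b))) evaluates to true; next aux becomes 0; next a becomes 1; next final value 2. Both give 2.
Sweeping the whole domain (27 inputs) finds no disagreement.
verdict: equivalent


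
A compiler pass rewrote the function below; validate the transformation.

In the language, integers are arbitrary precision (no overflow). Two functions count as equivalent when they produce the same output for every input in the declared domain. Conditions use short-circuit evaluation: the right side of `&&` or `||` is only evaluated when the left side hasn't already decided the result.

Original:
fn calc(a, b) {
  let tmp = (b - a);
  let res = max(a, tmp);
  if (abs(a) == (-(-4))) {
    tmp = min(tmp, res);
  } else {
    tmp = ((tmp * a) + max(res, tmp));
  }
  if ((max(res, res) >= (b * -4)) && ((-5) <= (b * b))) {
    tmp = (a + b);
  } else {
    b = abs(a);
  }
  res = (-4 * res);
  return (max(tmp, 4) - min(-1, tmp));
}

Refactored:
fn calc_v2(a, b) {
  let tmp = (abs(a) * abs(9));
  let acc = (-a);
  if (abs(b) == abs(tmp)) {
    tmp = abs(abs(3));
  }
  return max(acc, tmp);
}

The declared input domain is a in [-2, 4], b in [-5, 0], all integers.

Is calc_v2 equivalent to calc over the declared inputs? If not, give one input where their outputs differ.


Evaluate both at a=-2, b=-5.
calc: tmp becomes -3; next res becomes -2; next (abs(a) == (-(-4))) evaluates to false; next tmp becomes 4; next ((max(res, res) >= (b * -4)) && ((-5) <= (b * b))) evaluates to false; next b becomes 2; next res becomes 8; next final value 5
calc_v2: tmp becomes 18; next acc becomes 2; next (abs(b) == abs(tmp)) evaluates to false; next final value 18
5 and 18 differ, so these are not the same function on this domain.
verdict: not equivalent; witness: a=-2, b=-5
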